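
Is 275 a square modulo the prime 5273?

(275|5273)
  = (5273|275)    [QR: 5273 ≡ 1 mod 4, sign kept]
  = (48|275)    [5273 ≡ 48 mod 275]
  = (3|275)    [275 ≡ 3 mod 8 ⇒ (2|275)^4 = +1]
  = -(275|3)    [QR: both ≡ 3 mod 4, sign flips]
  = -(2|3)    [275 ≡ 2 mod 3]
  = (1|3)    [3 ≡ 3 mod 8 ⇒ (2|3) = -1]
  = 1    [(1|3) = 1]
(275|5273) = 1, and 5273 is prime, so 275 is a quadratic residue mod 5273.

yes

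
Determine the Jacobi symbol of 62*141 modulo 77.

By multiplicativity, (62·141|77) = (62|77)·(141|77).
First factor (62|77):
Factor out 2: 62 = 2·31. Since 77 ≡ 5 (mod 8), (2|77) = -1. Now have -(31|77).
77 ≡ 1 (mod 4), so quadratic reciprocity gives (31|77) = (77|31). Reduce: 77 ≡ 15 (mod 31). Now have -(15|31).
Both 15 ≡ 3 and 31 ≡ 3 (mod 4), so reciprocity gives (15|31) = -(31|15). Reduce: 31 ≡ 1 (mod 15). Now have (1|15).
(1|15) = 1. Collecting the sign factors: 1.
Second factor (141|77):
Reduce the numerator: 141 ≡ 64 (mod 77), so (141|77) = (64|77).
Factor out 2: 64 = 2^6. Since 77 ≡ 5 (mod 8), (2|77) = -1, and (2|77)^6 = +1. Now have (1|77).
(1|77) = 1. Collecting the sign factors: 1.
Product: (1)·(1) = 1.

1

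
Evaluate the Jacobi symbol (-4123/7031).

Pull out -1: (-4123/7031) = (-1/7031)·(4123/7031). Since 7031 ≡ 3 (mod 4), (-1/7031) = -1. Now have -(4123/7031).
Both 4123 ≡ 3 and 7031 ≡ 3 (mod 4), so reciprocity gives (4123/7031) = -(7031/4123). Reduce: 7031 ≡ 2908 (mod 4123). Now have (2908/4123).
Factor out 2: 2908 = 2^2·727. Since 4123 ≡ 3 (mod 8), (2/4123) = -1, and (2/4123)^2 = +1. Now have (727/4123).
Both 727 ≡ 3 and 4123 ≡ 3 (mod 4), so reciprocity gives (727/4123) = -(4123/727). Reduce: 4123 ≡ 488 (mod 727). Now have -(488/727).
Factor out 2: 488 = 2^3·61. Since 727 ≡ 7 (mod 8), (2/727) = +1, and (2/727)^3 = +1. Now have -(61/727).
61 ≡ 1 (mod 4), so quadratic reciprocity gives (61/727) = (727/61). Reduce: 727 ≡ 56 (mod 61). Now have -(56/61).
Factor out 2: 56 = 2^3·7. Since 61 ≡ 5 (mod 8), (2/61) = -1, and (2/61)^3 = -1. Now have (7/61).
61 ≡ 1 (mod 4), so quadratic reciprocity gives (7/61) = (61/7). Reduce: 61 ≡ 5 (mod 7). Now have (5/7).
5 ≡ 1 (mod 4), so quadratic reciprocity gives (5/7) = (7/5). Reduce: 7 ≡ 2 (mod 5). Now have (2/5).
Factor out 2: 2 = 2. Since 5 ≡ 5 (mod 8), (2/5) = -1. Now have -(1/5).
(1/5) = 1. Collecting the sign factors: -1.

-1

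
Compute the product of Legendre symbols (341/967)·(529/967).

By multiplicativity, (341·529/967) = (341/967)·(529/967).
First factor (341/967):
(341/967)
  = (967/341)    [QR: 341 ≡ 1 mod 4, sign kept]
  = (285/341)    [967 ≡ 285 mod 341]
  = (341/285)    [QR: 285 ≡ 1 mod 4, sign kept]
  = (56/285)    [341 ≡ 56 mod 285]
  = -(7/285)    [285 ≡ 5 mod 8 ⇒ (2/285)^3 = -1]
  = -(285/7)    [QR: 285 ≡ 1 mod 4, sign kept]
  = -(5/7)    [285 ≡ 5 mod 7]
  = -(7/5)    [QR: 5 ≡ 1 mod 4, sign kept]
  = -(2/5)    [7 ≡ 2 mod 5]
  = (1/5)    [5 ≡ 5 mod 8 ⇒ (2/5) = -1]
  = 1    [(1/5) = 1]
Second factor (529/967):
(529/967)
  = (967/529)    [QR: 529 ≡ 1 mod 4, sign kept]
  = (438/529)    [967 ≡ 438 mod 529]
  = (219/529)    [529 ≡ 1 mod 8 ⇒ (2/529) = +1]
  = (529/219)    [QR: 529 ≡ 1 mod 4, sign kept]
  = (91/219)    [529 ≡ 91 mod 219]
  = -(219/91)    [QR: both ≡ 3 mod 4, sign flips]
  = -(37/91)    [219 ≡ 37 mod 91]
  = -(91/37)    [QR: 37 ≡ 1 mod 4, sign kept]
  = -(17/37)    [91 ≡ 17 mod 37]
  = -(37/17)    [QR: 17 ≡ 1 mod 4, sign kept]
  = -(3/17)    [37 ≡ 3 mod 17]
  = -(17/3)    [QR: 17 ≡ 1 mod 4, sign kept]
  = -(2/3)    [17 ≡ 2 mod 3]
  = (1/3)    [3 ≡ 3 mod 8 ⇒ (2/3) = -1]
  = 1    [(1/3) = 1]
Product: (1)·(1) = 1.

1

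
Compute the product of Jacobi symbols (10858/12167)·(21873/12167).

By multiplicativity, (10858·21873/12167) = (10858/12167)·(21873/12167).
First factor (10858/12167):
(10858/12167)
  = (5429/12167)    [12167 ≡ 7 mod 8 ⇒ (2/12167) = +1]
  = (12167/5429)    [QR: 5429 ≡ 1 mod 4, sign kept]
  = (1309/5429)    [12167 ≡ 1309 mod 5429]
  = (5429/1309)    [QR: 1309 ≡ 1 mod 4, sign kept]
  = (193/1309)    [5429 ≡ 193 mod 1309]
  = (1309/193)    [QR: 193 ≡ 1 mod 4, sign kept]
  = (151/193)    [1309 ≡ 151 mod 193]
  = (193/151)    [QR: 193 ≡ 1 mod 4, sign kept]
  = (42/151)    [193 ≡ 42 mod 151]
  = (21/151)    [151 ≡ 7 mod 8 ⇒ (2/151) = +1]
  = (151/21)    [QR: 21 ≡ 1 mod 4, sign kept]
  = (4/21)    [151 ≡ 4 mod 21]
  = (1/21)    [21 ≡ 5 mod 8 ⇒ (2/21)^2 = +1]
  = 1    [(1/21) = 1]
Second factor (21873/12167):
(21873/12167)
  = (9706/12167)    [21873 ≡ 9706 mod 12167]
  = (4853/12167)    [12167 ≡ 7 mod 8 ⇒ (2/12167) = +1]
  = (12167/4853)    [QR: 4853 ≡ 1 mod 4, sign kept]
  = (2461/4853)    [12167 ≡ 2461 mod 4853]
  = (4853/2461)    [QR: 2461 ≡ 1 mod 4, sign kept]
  = (2392/2461)    [4853 ≡ 2392 mod 2461]
  = -(299/2461)    [2461 ≡ 5 mod 8 ⇒ (2/2461)^3 = -1]
  = -(2461/299)    [QR: 2461 ≡ 1 mod 4, sign kept]
  = -(69/299)    [2461 ≡ 69 mod 299]
  = -(299/69)    [QR: 69 ≡ 1 mod 4, sign kept]
  = -(23/69)    [299 ≡ 23 mod 69]
  = -(69/23)    [QR: 69 ≡ 1 mod 4, sign kept]
  = -(0/23)    [69 ≡ 0 mod 23]
  = 0    [numerator 0, gcd > 1]
Product: (1)·(0) = 0.

0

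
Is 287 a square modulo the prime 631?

no

Both 287 ≡ 3 and 631 ≡ 3 (mod 4), so reciprocity gives (287/631) = -(631/287). Reduce: 631 ≡ 57 (mod 287). Now have -(57/287).
57 ≡ 1 (mod 4), so quadratic reciprocity gives (57/287) = (287/57). Reduce: 287 ≡ 2 (mod 57). Now have -(2/57).
Factor out 2: 2 = 2. Since 57 ≡ 1 (mod 8), (2/57) = +1. Now have -(1/57).
(1/57) = 1. Collecting the sign factors: -1.
(287/631) = -1, and 631 is prime, so 287 is not a quadratic residue mod 631.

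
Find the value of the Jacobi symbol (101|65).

(101|65)
  = (36|65)    [101 ≡ 36 mod 65]
  = (9|65)    [65 ≡ 1 mod 8 ⇒ (2|65)^2 = +1]
  = (65|9)    [QR: 9 ≡ 1 mod 4, sign kept]
  = (2|9)    [65 ≡ 2 mod 9]
  = (1|9)    [9 ≡ 1 mod 8 ⇒ (2|9) = +1]
  = 1    [(1|9) = 1]

1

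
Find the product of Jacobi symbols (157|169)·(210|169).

By multiplicativity, (157·210|169) = (157|169)·(210|169).
First factor (157|169):
157 ≡ 1 (mod 4), so quadratic reciprocity gives (157|169) = (169|157). Reduce: 169 ≡ 12 (mod 157). Now have (12|157).
Factor out 2: 12 = 2^2·3. Since 157 ≡ 5 (mod 8), (2|157) = -1, and (2|157)^2 = +1. Now have (3|157).
157 ≡ 1 (mod 4), so quadratic reciprocity gives (3|157) = (157|3). Reduce: 157 ≡ 1 (mod 3). Now have (1|3).
(1|3) = 1. Collecting the sign factors: 1.
Second factor (210|169):
Reduce the numerator: 210 ≡ 41 (mod 169), so (210|169) = (41|169).
41 ≡ 1 (mod 4), so quadratic reciprocity gives (41|169) = (169|41). Reduce: 169 ≡ 5 (mod 41). Now have (5|41).
5 ≡ 1 (mod 4), so quadratic reciprocity gives (5|41) = (41|5). Reduce: 41 ≡ 1 (mod 5). Now have (1|5).
(1|5) = 1. Collecting the sign factors: 1.
Product: (1)·(1) = 1.

1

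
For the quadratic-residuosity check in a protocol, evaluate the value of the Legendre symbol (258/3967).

1

Factor out 2: 258 = 2·129. Since 3967 ≡ 7 (mod 8), (2/3967) = +1. Now have (129/3967).
129 ≡ 1 (mod 4), so quadratic reciprocity gives (129/3967) = (3967/129). Reduce: 3967 ≡ 97 (mod 129). Now have (97/129).
97 ≡ 1 (mod 4), so quadratic reciprocity gives (97/129) = (129/97). Reduce: 129 ≡ 32 (mod 97). Now have (32/97).
Factor out 2: 32 = 2^5. Since 97 ≡ 1 (mod 8), (2/97) = +1, and (2/97)^5 = +1. Now have (1/97).
(1/97) = 1. Collecting the sign factors: 1.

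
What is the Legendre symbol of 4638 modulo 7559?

(4638|7559)
  = (2319|7559)    [7559 ≡ 7 mod 8 ⇒ (2|7559) = +1]
  = -(7559|2319)    [QR: both ≡ 3 mod 4, sign flips]
  = -(602|2319)    [7559 ≡ 602 mod 2319]
  = -(301|2319)    [2319 ≡ 7 mod 8 ⇒ (2|2319) = +1]
  = -(2319|301)    [QR: 301 ≡ 1 mod 4, sign kept]
  = -(212|301)    [2319 ≡ 212 mod 301]
  = -(53|301)    [301 ≡ 5 mod 8 ⇒ (2|301)^2 = +1]
  = -(301|53)    [QR: 53 ≡ 1 mod 4, sign kept]
  = -(36|53)    [301 ≡ 36 mod 53]
  = -(9|53)    [53 ≡ 5 mod 8 ⇒ (2|53)^2 = +1]
  = -(53|9)    [QR: 9 ≡ 1 mod 4, sign kept]
  = -(8|9)    [53 ≡ 8 mod 9]
  = -(1|9)    [9 ≡ 1 mod 8 ⇒ (2|9)^3 = +1]
  = -1    [(1|9) = 1]

-1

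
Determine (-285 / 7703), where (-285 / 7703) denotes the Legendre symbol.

Reduce the numerator: -285 ≡ 7418 (mod 7703), so (-285 / 7703) = (7418 / 7703).
Factor out 2: 7418 = 2·3709. Since 7703 ≡ 7 (mod 8), (2 / 7703) = +1. Now have (3709 / 7703).
3709 ≡ 1 (mod 4), so quadratic reciprocity gives (3709 / 7703) = (7703 / 3709). Reduce: 7703 ≡ 285 (mod 3709). Now have (285 / 3709).
285 ≡ 1 (mod 4), so quadratic reciprocity gives (285 / 3709) = (3709 / 285). Reduce: 3709 ≡ 4 (mod 285). Now have (4 / 285).
Factor out 2: 4 = 2^2. Since 285 ≡ 5 (mod 8), (2 / 285) = -1, and (2 / 285)^2 = +1. Now have (1 / 285).
(1 / 285) = 1. Collecting the sign factors: 1.

1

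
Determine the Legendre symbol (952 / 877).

(952 / 877)
  = (75 / 877)    [952 ≡ 75 mod 877]
  = (877 / 75)    [QR: 877 ≡ 1 mod 4, sign kept]
  = (52 / 75)    [877 ≡ 52 mod 75]
  = (13 / 75)    [75 ≡ 3 mod 8 ⇒ (2 / 75)^2 = +1]
  = (75 / 13)    [QR: 13 ≡ 1 mod 4, sign kept]
  = (10 / 13)    [75 ≡ 10 mod 13]
  = -(5 / 13)    [13 ≡ 5 mod 8 ⇒ (2 / 13) = -1]
  = -(13 / 5)    [QR: 5 ≡ 1 mod 4, sign kept]
  = -(3 / 5)    [13 ≡ 3 mod 5]
  = -(5 / 3)    [QR: 5 ≡ 1 mod 4, sign kept]
  = -(2 / 3)    [5 ≡ 2 mod 3]
  = (1 / 3)    [3 ≡ 3 mod 8 ⇒ (2 / 3) = -1]
  = 1    [(1 / 3) = 1]

1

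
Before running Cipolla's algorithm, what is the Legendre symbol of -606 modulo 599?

(-606/599)
  = -(606/599)    [599 ≡ 3 mod 4 ⇒ (-1/599) = -1]
  = -(7/599)    [606 ≡ 7 mod 599]
  = (599/7)    [QR: both ≡ 3 mod 4, sign flips]
  = (4/7)    [599 ≡ 4 mod 7]
  = (1/7)    [7 ≡ 7 mod 8 ⇒ (2/7)^2 = +1]
  = 1    [(1/7) = 1]

1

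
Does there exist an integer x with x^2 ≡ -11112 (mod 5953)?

Reduce the numerator: -11112 ≡ 794 (mod 5953), so (-11112/5953) = (794/5953).
Factor out 2: 794 = 2·397. Since 5953 ≡ 1 (mod 8), (2/5953) = +1. Now have (397/5953).
397 ≡ 1 (mod 4), so quadratic reciprocity gives (397/5953) = (5953/397). Reduce: 5953 ≡ 395 (mod 397). Now have (395/397).
397 ≡ 1 (mod 4), so quadratic reciprocity gives (395/397) = (397/395). Reduce: 397 ≡ 2 (mod 395). Now have (2/395).
Factor out 2: 2 = 2. Since 395 ≡ 3 (mod 8), (2/395) = -1. Now have -(1/395).
(1/395) = 1. Collecting the sign factors: -1.
(-11112/5953) = -1, and 5953 is prime, so -11112 is not a quadratic residue mod 5953.

no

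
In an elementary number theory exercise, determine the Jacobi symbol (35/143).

Both 35 ≡ 3 and 143 ≡ 3 (mod 4), so reciprocity gives (35/143) = -(143/35). Reduce: 143 ≡ 3 (mod 35). Now have -(3/35).
Both 3 ≡ 3 and 35 ≡ 3 (mod 4), so reciprocity gives (3/35) = -(35/3). Reduce: 35 ≡ 2 (mod 3). Now have (2/3).
Factor out 2: 2 = 2. Since 3 ≡ 3 (mod 8), (2/3) = -1. Now have -(1/3).
(1/3) = 1. Collecting the sign factors: -1.

-1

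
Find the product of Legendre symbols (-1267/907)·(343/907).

By multiplicativity, (-1267·343/907) = (-1267/907)·(343/907).
First factor (-1267/907):
Pull out -1: (-1267/907) = (-1/907)·(1267/907). Since 907 ≡ 3 (mod 4), (-1/907) = -1. Now have -(1267/907).
Reduce the numerator: 1267 ≡ 360 (mod 907), so (1267/907) = (360/907).
Factor out 2: 360 = 2^3·45. Since 907 ≡ 3 (mod 8), (2/907) = -1, and (2/907)^3 = -1. Now have (45/907).
45 ≡ 1 (mod 4), so quadratic reciprocity gives (45/907) = (907/45). Reduce: 907 ≡ 7 (mod 45). Now have (7/45).
45 ≡ 1 (mod 4), so quadratic reciprocity gives (7/45) = (45/7). Reduce: 45 ≡ 3 (mod 7). Now have (3/7).
Both 3 ≡ 3 and 7 ≡ 3 (mod 4), so reciprocity gives (3/7) = -(7/3). Reduce: 7 ≡ 1 (mod 3). Now have -(1/3).
(1/3) = 1. Collecting the sign factors: -1.
Second factor (343/907):
Both 343 ≡ 3 and 907 ≡ 3 (mod 4), so reciprocity gives (343/907) = -(907/343). Reduce: 907 ≡ 221 (mod 343). Now have -(221/343).
221 ≡ 1 (mod 4), so quadratic reciprocity gives (221/343) = (343/221). Reduce: 343 ≡ 122 (mod 221). Now have -(122/221).
Factor out 2: 122 = 2·61. Since 221 ≡ 5 (mod 8), (2/221) = -1. Now have (61/221).
61 ≡ 1 (mod 4), so quadratic reciprocity gives (61/221) = (221/61). Reduce: 221 ≡ 38 (mod 61). Now have (38/61).
Factor out 2: 38 = 2·19. Since 61 ≡ 5 (mod 8), (2/61) = -1. Now have -(19/61).
61 ≡ 1 (mod 4), so quadratic reciprocity gives (19/61) = (61/19). Reduce: 61 ≡ 4 (mod 19). Now have -(4/19).
Factor out 2: 4 = 2^2. Since 19 ≡ 3 (mod 8), (2/19) = -1, and (2/19)^2 = +1. Now have -(1/19).
(1/19) = 1. Collecting the sign factors: -1.
Product: (-1)·(-1) = 1.

1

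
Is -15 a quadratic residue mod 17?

Pull out -1: (-15/17) = (-1/17)·(15/17). Since 17 ≡ 1 (mod 4), (-1/17) = +1. Now have (15/17).
17 ≡ 1 (mod 4), so quadratic reciprocity gives (15/17) = (17/15). Reduce: 17 ≡ 2 (mod 15). Now have (2/15).
Factor out 2: 2 = 2. Since 15 ≡ 7 (mod 8), (2/15) = +1. Now have (1/15).
(1/15) = 1. Collecting the sign factors: 1.
The Legendre symbol is 1, so x^2 ≡ -15 (mod 17) has solution.

yes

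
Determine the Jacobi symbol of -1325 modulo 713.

(-1325/713)
  = (101/713)    [-1325 ≡ 101 mod 713]
  = (713/101)    [QR: 101 ≡ 1 mod 4, sign kept]
  = (6/101)    [713 ≡ 6 mod 101]
  = -(3/101)    [101 ≡ 5 mod 8 ⇒ (2/101) = -1]
  = -(101/3)    [QR: 101 ≡ 1 mod 4, sign kept]
  = -(2/3)    [101 ≡ 2 mod 3]
  = (1/3)    [3 ≡ 3 mod 8 ⇒ (2/3) = -1]
  = 1    [(1/3) = 1]

1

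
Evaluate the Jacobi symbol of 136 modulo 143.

-1

Factor out 2: 136 = 2^3·17. Since 143 ≡ 7 (mod 8), (2 / 143) = +1, and (2 / 143)^3 = +1. Now have (17 / 143).
17 ≡ 1 (mod 4), so quadratic reciprocity gives (17 / 143) = (143 / 17). Reduce: 143 ≡ 7 (mod 17). Now have (7 / 17).
17 ≡ 1 (mod 4), so quadratic reciprocity gives (7 / 17) = (17 / 7). Reduce: 17 ≡ 3 (mod 7). Now have (3 / 7).
Both 3 ≡ 3 and 7 ≡ 3 (mod 4), so reciprocity gives (3 / 7) = -(7 / 3). Reduce: 7 ≡ 1 (mod 3). Now have -(1 / 3).
(1 / 3) = 1. Collecting the sign factors: -1.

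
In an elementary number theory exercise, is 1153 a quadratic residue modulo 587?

Reduce the numerator: 1153 ≡ 566 (mod 587), so (1153|587) = (566|587).
Factor out 2: 566 = 2·283. Since 587 ≡ 3 (mod 8), (2|587) = -1. Now have -(283|587).
Both 283 ≡ 3 and 587 ≡ 3 (mod 4), so reciprocity gives (283|587) = -(587|283). Reduce: 587 ≡ 21 (mod 283). Now have (21|283).
21 ≡ 1 (mod 4), so quadratic reciprocity gives (21|283) = (283|21). Reduce: 283 ≡ 10 (mod 21). Now have (10|21).
Factor out 2: 10 = 2·5. Since 21 ≡ 5 (mod 8), (2|21) = -1. Now have -(5|21).
5 ≡ 1 (mod 4), so quadratic reciprocity gives (5|21) = (21|5). Reduce: 21 ≡ 1 (mod 5). Now have -(1|5).
(1|5) = 1. Collecting the sign factors: -1.
(1153|587) = -1, and 587 is prime, so 1153 is not a quadratic residue mod 587.

no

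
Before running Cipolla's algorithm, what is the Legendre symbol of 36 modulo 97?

(36/97)
  = (9/97)    [97 ≡ 1 mod 8 ⇒ (2/97)^2 = +1]
  = (97/9)    [QR: 9 ≡ 1 mod 4, sign kept]
  = (7/9)    [97 ≡ 7 mod 9]
  = (9/7)    [QR: 9 ≡ 1 mod 4, sign kept]
  = (2/7)    [9 ≡ 2 mod 7]
  = (1/7)    [7 ≡ 7 mod 8 ⇒ (2/7) = +1]
  = 1    [(1/7) = 1]

1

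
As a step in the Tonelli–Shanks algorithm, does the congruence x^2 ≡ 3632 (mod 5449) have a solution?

yes

Factor out 2: 3632 = 2^4·227. Since 5449 ≡ 1 (mod 8), (2/5449) = +1, and (2/5449)^4 = +1. Now have (227/5449).
5449 ≡ 1 (mod 4), so quadratic reciprocity gives (227/5449) = (5449/227). Reduce: 5449 ≡ 1 (mod 227). Now have (1/227).
(1/227) = 1. Collecting the sign factors: 1.
(3632/5449) = 1, and 5449 is prime, so 3632 is a quadratic residue mod 5449.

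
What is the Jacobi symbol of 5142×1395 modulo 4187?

-1

By multiplicativity, (5142·1395/4187) = (5142/4187)·(1395/4187).
First factor (5142/4187):
(5142/4187)
  = (955/4187)    [5142 ≡ 955 mod 4187]
  = -(4187/955)    [QR: both ≡ 3 mod 4, sign flips]
  = -(367/955)    [4187 ≡ 367 mod 955]
  = (955/367)    [QR: both ≡ 3 mod 4, sign flips]
  = (221/367)    [955 ≡ 221 mod 367]
  = (367/221)    [QR: 221 ≡ 1 mod 4, sign kept]
  = (146/221)    [367 ≡ 146 mod 221]
  = -(73/221)    [221 ≡ 5 mod 8 ⇒ (2/221) = -1]
  = -(221/73)    [QR: 73 ≡ 1 mod 4, sign kept]
  = -(2/73)    [221 ≡ 2 mod 73]
  = -(1/73)    [73 ≡ 1 mod 8 ⇒ (2/73) = +1]
  = -1    [(1/73) = 1]
Second factor (1395/4187):
(1395/4187)
  = -(4187/1395)    [QR: both ≡ 3 mod 4, sign flips]
  = -(2/1395)    [4187 ≡ 2 mod 1395]
  = (1/1395)    [1395 ≡ 3 mod 8 ⇒ (2/1395) = -1]
  = 1    [(1/1395) = 1]
Product: (-1)·(1) = -1.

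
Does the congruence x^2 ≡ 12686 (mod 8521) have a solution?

(12686|8521)
  = (4165|8521)    [12686 ≡ 4165 mod 8521]
  = (8521|4165)    [QR: 4165 ≡ 1 mod 4, sign kept]
  = (191|4165)    [8521 ≡ 191 mod 4165]
  = (4165|191)    [QR: 4165 ≡ 1 mod 4, sign kept]
  = (154|191)    [4165 ≡ 154 mod 191]
  = (77|191)    [191 ≡ 7 mod 8 ⇒ (2|191) = +1]
  = (191|77)    [QR: 77 ≡ 1 mod 4, sign kept]
  = (37|77)    [191 ≡ 37 mod 77]
  = (77|37)    [QR: 37 ≡ 1 mod 4, sign kept]
  = (3|37)    [77 ≡ 3 mod 37]
  = (37|3)    [QR: 37 ≡ 1 mod 4, sign kept]
  = (1|3)    [37 ≡ 1 mod 3]
  = 1    [(1|3) = 1]
(12686|8521) = 1, and 8521 is prime, so 12686 is a quadratic residue mod 8521.

yes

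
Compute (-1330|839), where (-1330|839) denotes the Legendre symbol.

-1

(-1330|839)
  = (348|839)    [-1330 ≡ 348 mod 839]
  = (87|839)    [839 ≡ 7 mod 8 ⇒ (2|839)^2 = +1]
  = -(839|87)    [QR: both ≡ 3 mod 4, sign flips]
  = -(56|87)    [839 ≡ 56 mod 87]
  = -(7|87)    [87 ≡ 7 mod 8 ⇒ (2|87)^3 = +1]
  = (87|7)    [QR: both ≡ 3 mod 4, sign flips]
  = (3|7)    [87 ≡ 3 mod 7]
  = -(7|3)    [QR: both ≡ 3 mod 4, sign flips]
  = -(1|3)    [7 ≡ 1 mod 3]
  = -1    [(1|3) = 1]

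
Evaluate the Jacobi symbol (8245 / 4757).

Reduce the numerator: 8245 ≡ 3488 (mod 4757), so (8245 / 4757) = (3488 / 4757).
Factor out 2: 3488 = 2^5·109. Since 4757 ≡ 5 (mod 8), (2 / 4757) = -1, and (2 / 4757)^5 = -1. Now have -(109 / 4757).
109 ≡ 1 (mod 4), so quadratic reciprocity gives (109 / 4757) = (4757 / 109). Reduce: 4757 ≡ 70 (mod 109). Now have -(70 / 109).
Factor out 2: 70 = 2·35. Since 109 ≡ 5 (mod 8), (2 / 109) = -1. Now have (35 / 109).
109 ≡ 1 (mod 4), so quadratic reciprocity gives (35 / 109) = (109 / 35). Reduce: 109 ≡ 4 (mod 35). Now have (4 / 35).
Factor out 2: 4 = 2^2. Since 35 ≡ 3 (mod 8), (2 / 35) = -1, and (2 / 35)^2 = +1. Now have (1 / 35).
(1 / 35) = 1. Collecting the sign factors: 1.

1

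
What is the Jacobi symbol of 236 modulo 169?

1

Reduce the numerator: 236 ≡ 67 (mod 169), so (236|169) = (67|169).
169 ≡ 1 (mod 4), so quadratic reciprocity gives (67|169) = (169|67). Reduce: 169 ≡ 35 (mod 67). Now have (35|67).
Both 35 ≡ 3 and 67 ≡ 3 (mod 4), so reciprocity gives (35|67) = -(67|35). Reduce: 67 ≡ 32 (mod 35). Now have -(32|35).
Factor out 2: 32 = 2^5. Since 35 ≡ 3 (mod 8), (2|35) = -1, and (2|35)^5 = -1. Now have (1|35).
(1|35) = 1. Collecting the sign factors: 1.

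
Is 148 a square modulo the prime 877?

Factor out 2: 148 = 2^2·37. Since 877 ≡ 5 (mod 8), (2/877) = -1, and (2/877)^2 = +1. Now have (37/877).
37 ≡ 1 (mod 4), so quadratic reciprocity gives (37/877) = (877/37). Reduce: 877 ≡ 26 (mod 37). Now have (26/37).
Factor out 2: 26 = 2·13. Since 37 ≡ 5 (mod 8), (2/37) = -1. Now have -(13/37).
13 ≡ 1 (mod 4), so quadratic reciprocity gives (13/37) = (37/13). Reduce: 37 ≡ 11 (mod 13). Now have -(11/13).
13 ≡ 1 (mod 4), so quadratic reciprocity gives (11/13) = (13/11). Reduce: 13 ≡ 2 (mod 11). Now have -(2/11).
Factor out 2: 2 = 2. Since 11 ≡ 3 (mod 8), (2/11) = -1. Now have (1/11).
(1/11) = 1. Collecting the sign factors: 1.
The Legendre symbol is 1, so x^2 ≡ 148 (mod 877) has solution.

yes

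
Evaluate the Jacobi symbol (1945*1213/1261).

1

By multiplicativity, (1945·1213/1261) = (1945/1261)·(1213/1261).
First factor (1945/1261):
Reduce the numerator: 1945 ≡ 684 (mod 1261), so (1945/1261) = (684/1261).
Factor out 2: 684 = 2^2·171. Since 1261 ≡ 5 (mod 8), (2/1261) = -1, and (2/1261)^2 = +1. Now have (171/1261).
1261 ≡ 1 (mod 4), so quadratic reciprocity gives (171/1261) = (1261/171). Reduce: 1261 ≡ 64 (mod 171). Now have (64/171).
Factor out 2: 64 = 2^6. Since 171 ≡ 3 (mod 8), (2/171) = -1, and (2/171)^6 = +1. Now have (1/171).
(1/171) = 1. Collecting the sign factors: 1.
Second factor (1213/1261):
1213 ≡ 1 (mod 4), so quadratic reciprocity gives (1213/1261) = (1261/1213). Reduce: 1261 ≡ 48 (mod 1213). Now have (48/1213).
Factor out 2: 48 = 2^4·3. Since 1213 ≡ 5 (mod 8), (2/1213) = -1, and (2/1213)^4 = +1. Now have (3/1213).
1213 ≡ 1 (mod 4), so quadratic reciprocity gives (3/1213) = (1213/3). Reduce: 1213 ≡ 1 (mod 3). Now have (1/3).
(1/3) = 1. Collecting the sign factors: 1.
Product: (1)·(1) = 1.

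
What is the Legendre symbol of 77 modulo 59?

Reduce the numerator: 77 ≡ 18 (mod 59), so (77/59) = (18/59).
Factor out 2: 18 = 2·9. Since 59 ≡ 3 (mod 8), (2/59) = -1. Now have -(9/59).
9 ≡ 1 (mod 4), so quadratic reciprocity gives (9/59) = (59/9). Reduce: 59 ≡ 5 (mod 9). Now have -(5/9).
5 ≡ 1 (mod 4), so quadratic reciprocity gives (5/9) = (9/5). Reduce: 9 ≡ 4 (mod 5). Now have -(4/5).
Factor out 2: 4 = 2^2. Since 5 ≡ 5 (mod 8), (2/5) = -1, and (2/5)^2 = +1. Now have -(1/5).
(1/5) = 1. Collecting the sign factors: -1.

-1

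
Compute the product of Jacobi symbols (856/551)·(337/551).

-1

By multiplicativity, (856·337/551) = (856/551)·(337/551).
First factor (856/551):
(856/551)
  = (305/551)    [856 ≡ 305 mod 551]
  = (551/305)    [QR: 305 ≡ 1 mod 4, sign kept]
  = (246/305)    [551 ≡ 246 mod 305]
  = (123/305)    [305 ≡ 1 mod 8 ⇒ (2/305) = +1]
  = (305/123)    [QR: 305 ≡ 1 mod 4, sign kept]
  = (59/123)    [305 ≡ 59 mod 123]
  = -(123/59)    [QR: both ≡ 3 mod 4, sign flips]
  = -(5/59)    [123 ≡ 5 mod 59]
  = -(59/5)    [QR: 5 ≡ 1 mod 4, sign kept]
  = -(4/5)    [59 ≡ 4 mod 5]
  = -(1/5)    [5 ≡ 5 mod 8 ⇒ (2/5)^2 = +1]
  = -1    [(1/5) = 1]
Second factor (337/551):
(337/551)
  = (551/337)    [QR: 337 ≡ 1 mod 4, sign kept]
  = (214/337)    [551 ≡ 214 mod 337]
  = (107/337)    [337 ≡ 1 mod 8 ⇒ (2/337) = +1]
  = (337/107)    [QR: 337 ≡ 1 mod 4, sign kept]
  = (16/107)    [337 ≡ 16 mod 107]
  = (1/107)    [107 ≡ 3 mod 8 ⇒ (2/107)^4 = +1]
  = 1    [(1/107) = 1]
Product: (-1)·(1) = -1.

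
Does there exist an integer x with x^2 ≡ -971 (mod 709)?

Reduce the numerator: -971 ≡ 447 (mod 709), so (-971/709) = (447/709).
709 ≡ 1 (mod 4), so quadratic reciprocity gives (447/709) = (709/447). Reduce: 709 ≡ 262 (mod 447). Now have (262/447).
Factor out 2: 262 = 2·131. Since 447 ≡ 7 (mod 8), (2/447) = +1. Now have (131/447).
Both 131 ≡ 3 and 447 ≡ 3 (mod 4), so reciprocity gives (131/447) = -(447/131). Reduce: 447 ≡ 54 (mod 131). Now have -(54/131).
Factor out 2: 54 = 2·27. Since 131 ≡ 3 (mod 8), (2/131) = -1. Now have (27/131).
Both 27 ≡ 3 and 131 ≡ 3 (mod 4), so reciprocity gives (27/131) = -(131/27). Reduce: 131 ≡ 23 (mod 27). Now have -(23/27).
Both 23 ≡ 3 and 27 ≡ 3 (mod 4), so reciprocity gives (23/27) = -(27/23). Reduce: 27 ≡ 4 (mod 23). Now have (4/23).
Factor out 2: 4 = 2^2. Since 23 ≡ 7 (mod 8), (2/23) = +1, and (2/23)^2 = +1. Now have (1/23).
(1/23) = 1. Collecting the sign factors: 1.
(-971/709) = 1, and 709 is prime, so -971 is a quadratic residue mod 709.

yes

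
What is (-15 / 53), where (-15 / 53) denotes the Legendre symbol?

(-15 / 53)
  = (38 / 53)    [-15 ≡ 38 mod 53]
  = -(19 / 53)    [53 ≡ 5 mod 8 ⇒ (2 / 53) = -1]
  = -(53 / 19)    [QR: 53 ≡ 1 mod 4, sign kept]
  = -(15 / 19)    [53 ≡ 15 mod 19]
  = (19 / 15)    [QR: both ≡ 3 mod 4, sign flips]
  = (4 / 15)    [19 ≡ 4 mod 15]
  = (1 / 15)    [15 ≡ 7 mod 8 ⇒ (2 / 15)^2 = +1]
  = 1    [(1 / 15) = 1]

1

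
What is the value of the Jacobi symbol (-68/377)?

Reduce the numerator: -68 ≡ 309 (mod 377), so (-68/377) = (309/377).
309 ≡ 1 (mod 4), so quadratic reciprocity gives (309/377) = (377/309). Reduce: 377 ≡ 68 (mod 309). Now have (68/309).
Factor out 2: 68 = 2^2·17. Since 309 ≡ 5 (mod 8), (2/309) = -1, and (2/309)^2 = +1. Now have (17/309).
17 ≡ 1 (mod 4), so quadratic reciprocity gives (17/309) = (309/17). Reduce: 309 ≡ 3 (mod 17). Now have (3/17).
17 ≡ 1 (mod 4), so quadratic reciprocity gives (3/17) = (17/3). Reduce: 17 ≡ 2 (mod 3). Now have (2/3).
Factor out 2: 2 = 2. Since 3 ≡ 3 (mod 8), (2/3) = -1. Now have -(1/3).
(1/3) = 1. Collecting the sign factors: -1.

-1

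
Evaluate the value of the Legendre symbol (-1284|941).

(-1284|941)
  = (598|941)    [-1284 ≡ 598 mod 941]
  = -(299|941)    [941 ≡ 5 mod 8 ⇒ (2|941) = -1]
  = -(941|299)    [QR: 941 ≡ 1 mod 4, sign kept]
  = -(44|299)    [941 ≡ 44 mod 299]
  = -(11|299)    [299 ≡ 3 mod 8 ⇒ (2|299)^2 = +1]
  = (299|11)    [QR: both ≡ 3 mod 4, sign flips]
  = (2|11)    [299 ≡ 2 mod 11]
  = -(1|11)    [11 ≡ 3 mod 8 ⇒ (2|11) = -1]
  = -1    [(1|11) = 1]

-1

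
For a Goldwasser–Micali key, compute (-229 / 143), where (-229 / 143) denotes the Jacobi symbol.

1

Reduce the numerator: -229 ≡ 57 (mod 143), so (-229 / 143) = (57 / 143).
57 ≡ 1 (mod 4), so quadratic reciprocity gives (57 / 143) = (143 / 57). Reduce: 143 ≡ 29 (mod 57). Now have (29 / 57).
29 ≡ 1 (mod 4), so quadratic reciprocity gives (29 / 57) = (57 / 29). Reduce: 57 ≡ 28 (mod 29). Now have (28 / 29).
Factor out 2: 28 = 2^2·7. Since 29 ≡ 5 (mod 8), (2 / 29) = -1, and (2 / 29)^2 = +1. Now have (7 / 29).
29 ≡ 1 (mod 4), so quadratic reciprocity gives (7 / 29) = (29 / 7). Reduce: 29 ≡ 1 (mod 7). Now have (1 / 7).
(1 / 7) = 1. Collecting the sign factors: 1.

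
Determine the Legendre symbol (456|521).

1

Factor out 2: 456 = 2^3·57. Since 521 ≡ 1 (mod 8), (2|521) = +1, and (2|521)^3 = +1. Now have (57|521).
57 ≡ 1 (mod 4), so quadratic reciprocity gives (57|521) = (521|57). Reduce: 521 ≡ 8 (mod 57). Now have (8|57).
Factor out 2: 8 = 2^3. Since 57 ≡ 1 (mod 8), (2|57) = +1, and (2|57)^3 = +1. Now have (1|57).
(1|57) = 1. Collecting the sign factors: 1.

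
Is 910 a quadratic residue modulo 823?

yes

(910/823)
  = (87/823)    [910 ≡ 87 mod 823]
  = -(823/87)    [QR: both ≡ 3 mod 4, sign flips]
  = -(40/87)    [823 ≡ 40 mod 87]
  = -(5/87)    [87 ≡ 7 mod 8 ⇒ (2/87)^3 = +1]
  = -(87/5)    [QR: 5 ≡ 1 mod 4, sign kept]
  = -(2/5)    [87 ≡ 2 mod 5]
  = (1/5)    [5 ≡ 5 mod 8 ⇒ (2/5) = -1]
  = 1    [(1/5) = 1]
(910/823) = 1, and 823 is prime, so 910 is a quadratic residue mod 823.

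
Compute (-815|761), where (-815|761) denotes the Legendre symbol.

Reduce the numerator: -815 ≡ 707 (mod 761), so (-815|761) = (707|761).
761 ≡ 1 (mod 4), so quadratic reciprocity gives (707|761) = (761|707). Reduce: 761 ≡ 54 (mod 707). Now have (54|707).
Factor out 2: 54 = 2·27. Since 707 ≡ 3 (mod 8), (2|707) = -1. Now have -(27|707).
Both 27 ≡ 3 and 707 ≡ 3 (mod 4), so reciprocity gives (27|707) = -(707|27). Reduce: 707 ≡ 5 (mod 27). Now have (5|27).
5 ≡ 1 (mod 4), so quadratic reciprocity gives (5|27) = (27|5). Reduce: 27 ≡ 2 (mod 5). Now have (2|5).
Factor out 2: 2 = 2. Since 5 ≡ 5 (mod 8), (2|5) = -1. Now have -(1|5).
(1|5) = 1. Collecting the sign factors: -1.

-1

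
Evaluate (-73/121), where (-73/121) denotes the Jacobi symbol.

1

Pull out -1: (-73/121) = (-1/121)·(73/121). Since 121 ≡ 1 (mod 4), (-1/121) = +1. Now have (73/121).
73 ≡ 1 (mod 4), so quadratic reciprocity gives (73/121) = (121/73). Reduce: 121 ≡ 48 (mod 73). Now have (48/73).
Factor out 2: 48 = 2^4·3. Since 73 ≡ 1 (mod 8), (2/73) = +1, and (2/73)^4 = +1. Now have (3/73).
73 ≡ 1 (mod 4), so quadratic reciprocity gives (3/73) = (73/3). Reduce: 73 ≡ 1 (mod 3). Now have (1/3).
(1/3) = 1. Collecting the sign factors: 1.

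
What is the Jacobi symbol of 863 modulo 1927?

1

(863|1927)
  = -(1927|863)    [QR: both ≡ 3 mod 4, sign flips]
  = -(201|863)    [1927 ≡ 201 mod 863]
  = -(863|201)    [QR: 201 ≡ 1 mod 4, sign kept]
  = -(59|201)    [863 ≡ 59 mod 201]
  = -(201|59)    [QR: 201 ≡ 1 mod 4, sign kept]
  = -(24|59)    [201 ≡ 24 mod 59]
  = (3|59)    [59 ≡ 3 mod 8 ⇒ (2|59)^3 = -1]
  = -(59|3)    [QR: both ≡ 3 mod 4, sign flips]
  = -(2|3)    [59 ≡ 2 mod 3]
  = (1|3)    [3 ≡ 3 mod 8 ⇒ (2|3) = -1]
  = 1    [(1|3) = 1]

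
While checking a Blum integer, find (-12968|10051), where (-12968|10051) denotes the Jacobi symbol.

1

(-12968|10051)
  = -(12968|10051)    [10051 ≡ 3 mod 4 ⇒ (-1|10051) = -1]
  = -(2917|10051)    [12968 ≡ 2917 mod 10051]
  = -(10051|2917)    [QR: 2917 ≡ 1 mod 4, sign kept]
  = -(1300|2917)    [10051 ≡ 1300 mod 2917]
  = -(325|2917)    [2917 ≡ 5 mod 8 ⇒ (2|2917)^2 = +1]
  = -(2917|325)    [QR: 325 ≡ 1 mod 4, sign kept]
  = -(317|325)    [2917 ≡ 317 mod 325]
  = -(325|317)    [QR: 317 ≡ 1 mod 4, sign kept]
  = -(8|317)    [325 ≡ 8 mod 317]
  = (1|317)    [317 ≡ 5 mod 8 ⇒ (2|317)^3 = -1]
  = 1    [(1|317) = 1]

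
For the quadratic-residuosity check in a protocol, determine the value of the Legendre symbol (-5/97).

Reduce the numerator: -5 ≡ 92 (mod 97), so (-5/97) = (92/97).
Factor out 2: 92 = 2^2·23. Since 97 ≡ 1 (mod 8), (2/97) = +1, and (2/97)^2 = +1. Now have (23/97).
97 ≡ 1 (mod 4), so quadratic reciprocity gives (23/97) = (97/23). Reduce: 97 ≡ 5 (mod 23). Now have (5/23).
5 ≡ 1 (mod 4), so quadratic reciprocity gives (5/23) = (23/5). Reduce: 23 ≡ 3 (mod 5). Now have (3/5).
5 ≡ 1 (mod 4), so quadratic reciprocity gives (3/5) = (5/3). Reduce: 5 ≡ 2 (mod 3). Now have (2/3).
Factor out 2: 2 = 2. Since 3 ≡ 3 (mod 8), (2/3) = -1. Now have -(1/3).
(1/3) = 1. Collecting the sign factors: -1.

-1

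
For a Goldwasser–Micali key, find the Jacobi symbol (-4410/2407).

1

Reduce the numerator: -4410 ≡ 404 (mod 2407), so (-4410/2407) = (404/2407).
Factor out 2: 404 = 2^2·101. Since 2407 ≡ 7 (mod 8), (2/2407) = +1, and (2/2407)^2 = +1. Now have (101/2407).
101 ≡ 1 (mod 4), so quadratic reciprocity gives (101/2407) = (2407/101). Reduce: 2407 ≡ 84 (mod 101). Now have (84/101).
Factor out 2: 84 = 2^2·21. Since 101 ≡ 5 (mod 8), (2/101) = -1, and (2/101)^2 = +1. Now have (21/101).
21 ≡ 1 (mod 4), so quadratic reciprocity gives (21/101) = (101/21). Reduce: 101 ≡ 17 (mod 21). Now have (17/21).
17 ≡ 1 (mod 4), so quadratic reciprocity gives (17/21) = (21/17). Reduce: 21 ≡ 4 (mod 17). Now have (4/17).
Factor out 2: 4 = 2^2. Since 17 ≡ 1 (mod 8), (2/17) = +1, and (2/17)^2 = +1. Now have (1/17).
(1/17) = 1. Collecting the sign factors: 1.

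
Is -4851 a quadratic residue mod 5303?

Reduce the numerator: -4851 ≡ 452 (mod 5303), so (-4851/5303) = (452/5303).
Factor out 2: 452 = 2^2·113. Since 5303 ≡ 7 (mod 8), (2/5303) = +1, and (2/5303)^2 = +1. Now have (113/5303).
113 ≡ 1 (mod 4), so quadratic reciprocity gives (113/5303) = (5303/113). Reduce: 5303 ≡ 105 (mod 113). Now have (105/113).
105 ≡ 1 (mod 4), so quadratic reciprocity gives (105/113) = (113/105). Reduce: 113 ≡ 8 (mod 105). Now have (8/105).
Factor out 2: 8 = 2^3. Since 105 ≡ 1 (mod 8), (2/105) = +1, and (2/105)^3 = +1. Now have (1/105).
(1/105) = 1. Collecting the sign factors: 1.
The Legendre symbol is 1, so x^2 ≡ -4851 (mod 5303) has solution.

yes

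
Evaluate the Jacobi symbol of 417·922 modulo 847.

By multiplicativity, (417·922|847) = (417|847)·(922|847).
First factor (417|847):
(417|847)
  = (847|417)    [QR: 417 ≡ 1 mod 4, sign kept]
  = (13|417)    [847 ≡ 13 mod 417]
  = (417|13)    [QR: 13 ≡ 1 mod 4, sign kept]
  = (1|13)    [417 ≡ 1 mod 13]
  = 1    [(1|13) = 1]
Second factor (922|847):
(922|847)
  = (75|847)    [922 ≡ 75 mod 847]
  = -(847|75)    [QR: both ≡ 3 mod 4, sign flips]
  = -(22|75)    [847 ≡ 22 mod 75]
  = (11|75)    [75 ≡ 3 mod 8 ⇒ (2|75) = -1]
  = -(75|11)    [QR: both ≡ 3 mod 4, sign flips]
  = -(9|11)    [75 ≡ 9 mod 11]
  = -(11|9)    [QR: 9 ≡ 1 mod 4, sign kept]
  = -(2|9)    [11 ≡ 2 mod 9]
  = -(1|9)    [9 ≡ 1 mod 8 ⇒ (2|9) = +1]
  = -1    [(1|9) = 1]
Product: (1)·(-1) = -1.

-1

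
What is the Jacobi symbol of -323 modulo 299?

(-323/299)
  = (275/299)    [-323 ≡ 275 mod 299]
  = -(299/275)    [QR: both ≡ 3 mod 4, sign flips]
  = -(24/275)    [299 ≡ 24 mod 275]
  = (3/275)    [275 ≡ 3 mod 8 ⇒ (2/275)^3 = -1]
  = -(275/3)    [QR: both ≡ 3 mod 4, sign flips]
  = -(2/3)    [275 ≡ 2 mod 3]
  = (1/3)    [3 ≡ 3 mod 8 ⇒ (2/3) = -1]
  = 1    [(1/3) = 1]

1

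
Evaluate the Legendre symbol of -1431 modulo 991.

(-1431/991)
  = (551/991)    [-1431 ≡ 551 mod 991]
  = -(991/551)    [QR: both ≡ 3 mod 4, sign flips]
  = -(440/551)    [991 ≡ 440 mod 551]
  = -(55/551)    [551 ≡ 7 mod 8 ⇒ (2/551)^3 = +1]
  = (551/55)    [QR: both ≡ 3 mod 4, sign flips]
  = (1/55)    [551 ≡ 1 mod 55]
  = 1    [(1/55) = 1]

1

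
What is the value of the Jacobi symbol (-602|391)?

Pull out -1: (-602|391) = (-1|391)·(602|391). Since 391 ≡ 3 (mod 4), (-1|391) = -1. Now have -(602|391).
Reduce the numerator: 602 ≡ 211 (mod 391), so (602|391) = (211|391).
Both 211 ≡ 3 and 391 ≡ 3 (mod 4), so reciprocity gives (211|391) = -(391|211). Reduce: 391 ≡ 180 (mod 211). Now have (180|211).
Factor out 2: 180 = 2^2·45. Since 211 ≡ 3 (mod 8), (2|211) = -1, and (2|211)^2 = +1. Now have (45|211).
45 ≡ 1 (mod 4), so quadratic reciprocity gives (45|211) = (211|45). Reduce: 211 ≡ 31 (mod 45). Now have (31|45).
45 ≡ 1 (mod 4), so quadratic reciprocity gives (31|45) = (45|31). Reduce: 45 ≡ 14 (mod 31). Now have (14|31).
Factor out 2: 14 = 2·7. Since 31 ≡ 7 (mod 8), (2|31) = +1. Now have (7|31).
Both 7 ≡ 3 and 31 ≡ 3 (mod 4), so reciprocity gives (7|31) = -(31|7). Reduce: 31 ≡ 3 (mod 7). Now have -(3|7).
Both 3 ≡ 3 and 7 ≡ 3 (mod 4), so reciprocity gives (3|7) = -(7|3). Reduce: 7 ≡ 1 (mod 3). Now have (1|3).
(1|3) = 1. Collecting the sign factors: 1.

1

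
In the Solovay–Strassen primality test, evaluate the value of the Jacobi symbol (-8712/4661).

-1

Reduce the numerator: -8712 ≡ 610 (mod 4661), so (-8712/4661) = (610/4661).
Factor out 2: 610 = 2·305. Since 4661 ≡ 5 (mod 8), (2/4661) = -1. Now have -(305/4661).
305 ≡ 1 (mod 4), so quadratic reciprocity gives (305/4661) = (4661/305). Reduce: 4661 ≡ 86 (mod 305). Now have -(86/305).
Factor out 2: 86 = 2·43. Since 305 ≡ 1 (mod 8), (2/305) = +1. Now have -(43/305).
305 ≡ 1 (mod 4), so quadratic reciprocity gives (43/305) = (305/43). Reduce: 305 ≡ 4 (mod 43). Now have -(4/43).
Factor out 2: 4 = 2^2. Since 43 ≡ 3 (mod 8), (2/43) = -1, and (2/43)^2 = +1. Now have -(1/43).
(1/43) = 1. Collecting the sign factors: -1.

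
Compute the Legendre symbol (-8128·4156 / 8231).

1

By multiplicativity, (-8128·4156 / 8231) = (-8128 / 8231)·(4156 / 8231).
First factor (-8128 / 8231):
Pull out -1: (-8128 / 8231) = (-1 / 8231)·(8128 / 8231). Since 8231 ≡ 3 (mod 4), (-1 / 8231) = -1. Now have -(8128 / 8231).
Factor out 2: 8128 = 2^6·127. Since 8231 ≡ 7 (mod 8), (2 / 8231) = +1, and (2 / 8231)^6 = +1. Now have -(127 / 8231).
Both 127 ≡ 3 and 8231 ≡ 3 (mod 4), so reciprocity gives (127 / 8231) = -(8231 / 127). Reduce: 8231 ≡ 103 (mod 127). Now have (103 / 127).
Both 103 ≡ 3 and 127 ≡ 3 (mod 4), so reciprocity gives (103 / 127) = -(127 / 103). Reduce: 127 ≡ 24 (mod 103). Now have -(24 / 103).
Factor out 2: 24 = 2^3·3. Since 103 ≡ 7 (mod 8), (2 / 103) = +1, and (2 / 103)^3 = +1. Now have -(3 / 103).
Both 3 ≡ 3 and 103 ≡ 3 (mod 4), so reciprocity gives (3 / 103) = -(103 / 3). Reduce: 103 ≡ 1 (mod 3). Now have (1 / 3).
(1 / 3) = 1. Collecting the sign factors: 1.
Second factor (4156 / 8231):
Factor out 2: 4156 = 2^2·1039. Since 8231 ≡ 7 (mod 8), (2 / 8231) = +1, and (2 / 8231)^2 = +1. Now have (1039 / 8231).
Both 1039 ≡ 3 and 8231 ≡ 3 (mod 4), so reciprocity gives (1039 / 8231) = -(8231 / 1039). Reduce: 8231 ≡ 958 (mod 1039). Now have -(958 / 1039).
Factor out 2: 958 = 2·479. Since 1039 ≡ 7 (mod 8), (2 / 1039) = +1. Now have -(479 / 1039).
Both 479 ≡ 3 and 1039 ≡ 3 (mod 4), so reciprocity gives (479 / 1039) = -(1039 / 479). Reduce: 1039 ≡ 81 (mod 479). Now have (81 / 479).
81 ≡ 1 (mod 4), so quadratic reciprocity gives (81 / 479) = (479 / 81). Reduce: 479 ≡ 74 (mod 81). Now have (74 / 81).
Factor out 2: 74 = 2·37. Since 81 ≡ 1 (mod 8), (2 / 81) = +1. Now have (37 / 81).
37 ≡ 1 (mod 4), so quadratic reciprocity gives (37 / 81) = (81 / 37). Reduce: 81 ≡ 7 (mod 37). Now have (7 / 37).
37 ≡ 1 (mod 4), so quadratic reciprocity gives (7 / 37) = (37 / 7). Reduce: 37 ≡ 2 (mod 7). Now have (2 / 7).
Factor out 2: 2 = 2. Since 7 ≡ 7 (mod 8), (2 / 7) = +1. Now have (1 / 7).
(1 / 7) = 1. Collecting the sign factors: 1.
Product: (1)·(1) = 1.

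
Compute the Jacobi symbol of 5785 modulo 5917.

-1

5785 ≡ 1 (mod 4), so quadratic reciprocity gives (5785 / 5917) = (5917 / 5785). Reduce: 5917 ≡ 132 (mod 5785). Now have (132 / 5785).
Factor out 2: 132 = 2^2·33. Since 5785 ≡ 1 (mod 8), (2 / 5785) = +1, and (2 / 5785)^2 = +1. Now have (33 / 5785).
33 ≡ 1 (mod 4), so quadratic reciprocity gives (33 / 5785) = (5785 / 33). Reduce: 5785 ≡ 10 (mod 33). Now have (10 / 33).
Factor out 2: 10 = 2·5. Since 33 ≡ 1 (mod 8), (2 / 33) = +1. Now have (5 / 33).
5 ≡ 1 (mod 4), so quadratic reciprocity gives (5 / 33) = (33 / 5). Reduce: 33 ≡ 3 (mod 5). Now have (3 / 5).
5 ≡ 1 (mod 4), so quadratic reciprocity gives (3 / 5) = (5 / 3). Reduce: 5 ≡ 2 (mod 3). Now have (2 / 3).
Factor out 2: 2 = 2. Since 3 ≡ 3 (mod 8), (2 / 3) = -1. Now have -(1 / 3).
(1 / 3) = 1. Collecting the sign factors: -1.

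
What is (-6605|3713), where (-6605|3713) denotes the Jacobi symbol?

-1

(-6605|3713)
  = (6605|3713)    [3713 ≡ 1 mod 4 ⇒ (-1|3713) = +1]
  = (2892|3713)    [6605 ≡ 2892 mod 3713]
  = (723|3713)    [3713 ≡ 1 mod 8 ⇒ (2|3713)^2 = +1]
  = (3713|723)    [QR: 3713 ≡ 1 mod 4, sign kept]
  = (98|723)    [3713 ≡ 98 mod 723]
  = -(49|723)    [723 ≡ 3 mod 8 ⇒ (2|723) = -1]
  = -(723|49)    [QR: 49 ≡ 1 mod 4, sign kept]
  = -(37|49)    [723 ≡ 37 mod 49]
  = -(49|37)    [QR: 37 ≡ 1 mod 4, sign kept]
  = -(12|37)    [49 ≡ 12 mod 37]
  = -(3|37)    [37 ≡ 5 mod 8 ⇒ (2|37)^2 = +1]
  = -(37|3)    [QR: 37 ≡ 1 mod 4, sign kept]
  = -(1|3)    [37 ≡ 1 mod 3]
  = -1    [(1|3) = 1]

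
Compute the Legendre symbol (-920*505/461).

By multiplicativity, (-920·505/461) = (-920/461)·(505/461).
First factor (-920/461):
(-920/461)
  = (920/461)    [461 ≡ 1 mod 4 ⇒ (-1/461) = +1]
  = (459/461)    [920 ≡ 459 mod 461]
  = (461/459)    [QR: 461 ≡ 1 mod 4, sign kept]
  = (2/459)    [461 ≡ 2 mod 459]
  = -(1/459)    [459 ≡ 3 mod 8 ⇒ (2/459) = -1]
  = -1    [(1/459) = 1]
Second factor (505/461):
(505/461)
  = (44/461)    [505 ≡ 44 mod 461]
  = (11/461)    [461 ≡ 5 mod 8 ⇒ (2/461)^2 = +1]
  = (461/11)    [QR: 461 ≡ 1 mod 4, sign kept]
  = (10/11)    [461 ≡ 10 mod 11]
  = -(5/11)    [11 ≡ 3 mod 8 ⇒ (2/11) = -1]
  = -(11/5)    [QR: 5 ≡ 1 mod 4, sign kept]
  = -(1/5)    [11 ≡ 1 mod 5]
  = -1    [(1/5) = 1]
Product: (-1)·(-1) = 1.

1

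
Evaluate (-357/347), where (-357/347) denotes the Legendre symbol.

Reduce the numerator: -357 ≡ 337 (mod 347), so (-357/347) = (337/347).
337 ≡ 1 (mod 4), so quadratic reciprocity gives (337/347) = (347/337). Reduce: 347 ≡ 10 (mod 337). Now have (10/337).
Factor out 2: 10 = 2·5. Since 337 ≡ 1 (mod 8), (2/337) = +1. Now have (5/337).
5 ≡ 1 (mod 4), so quadratic reciprocity gives (5/337) = (337/5). Reduce: 337 ≡ 2 (mod 5). Now have (2/5).
Factor out 2: 2 = 2. Since 5 ≡ 5 (mod 8), (2/5) = -1. Now have -(1/5).
(1/5) = 1. Collecting the sign factors: -1.

-1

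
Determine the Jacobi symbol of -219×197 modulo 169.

1

By multiplicativity, (-219·197 / 169) = (-219 / 169)·(197 / 169).
First factor (-219 / 169):
Pull out -1: (-219 / 169) = (-1 / 169)·(219 / 169). Since 169 ≡ 1 (mod 4), (-1 / 169) = +1. Now have (219 / 169).
Reduce the numerator: 219 ≡ 50 (mod 169), so (219 / 169) = (50 / 169).
Factor out 2: 50 = 2·25. Since 169 ≡ 1 (mod 8), (2 / 169) = +1. Now have (25 / 169).
25 ≡ 1 (mod 4), so quadratic reciprocity gives (25 / 169) = (169 / 25). Reduce: 169 ≡ 19 (mod 25). Now have (19 / 25).
25 ≡ 1 (mod 4), so quadratic reciprocity gives (19 / 25) = (25 / 19). Reduce: 25 ≡ 6 (mod 19). Now have (6 / 19).
Factor out 2: 6 = 2·3. Since 19 ≡ 3 (mod 8), (2 / 19) = -1. Now have -(3 / 19).
Both 3 ≡ 3 and 19 ≡ 3 (mod 4), so reciprocity gives (3 / 19) = -(19 / 3). Reduce: 19 ≡ 1 (mod 3). Now have (1 / 3).
(1 / 3) = 1. Collecting the sign factors: 1.
Second factor (197 / 169):
Reduce the numerator: 197 ≡ 28 (mod 169), so (197 / 169) = (28 / 169).
Factor out 2: 28 = 2^2·7. Since 169 ≡ 1 (mod 8), (2 / 169) = +1, and (2 / 169)^2 = +1. Now have (7 / 169).
169 ≡ 1 (mod 4), so quadratic reciprocity gives (7 / 169) = (169 / 7). Reduce: 169 ≡ 1 (mod 7). Now have (1 / 7).
(1 / 7) = 1. Collecting the sign factors: 1.
Product: (1)·(1) = 1.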